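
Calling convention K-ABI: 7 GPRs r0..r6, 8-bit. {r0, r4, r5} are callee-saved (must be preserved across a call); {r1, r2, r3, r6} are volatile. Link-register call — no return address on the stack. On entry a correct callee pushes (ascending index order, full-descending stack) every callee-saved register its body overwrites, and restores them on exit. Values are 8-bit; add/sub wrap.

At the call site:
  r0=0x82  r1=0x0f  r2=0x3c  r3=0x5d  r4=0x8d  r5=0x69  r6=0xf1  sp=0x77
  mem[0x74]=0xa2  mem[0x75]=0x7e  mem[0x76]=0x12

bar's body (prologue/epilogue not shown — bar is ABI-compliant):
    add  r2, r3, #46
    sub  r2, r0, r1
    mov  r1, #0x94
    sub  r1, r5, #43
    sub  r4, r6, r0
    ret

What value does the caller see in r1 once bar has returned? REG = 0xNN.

REG = 0x3e

prologue: push r4 → mem[0x76]=0x8d, sp=0x76
body[0] add  r2, r3, #46 → r2=0x8b
body[1] sub  r2, r0, r1 → r2=0x73
body[2] mov  r1, #0x94 → r1=0x94
body[3] sub  r1, r5, #43 → r1=0x3e
body[4] sub  r4, r6, r0 → r4=0x6f
epilogue: pop r4=0x8d, sp=0x77
r1 is caller-saved → body value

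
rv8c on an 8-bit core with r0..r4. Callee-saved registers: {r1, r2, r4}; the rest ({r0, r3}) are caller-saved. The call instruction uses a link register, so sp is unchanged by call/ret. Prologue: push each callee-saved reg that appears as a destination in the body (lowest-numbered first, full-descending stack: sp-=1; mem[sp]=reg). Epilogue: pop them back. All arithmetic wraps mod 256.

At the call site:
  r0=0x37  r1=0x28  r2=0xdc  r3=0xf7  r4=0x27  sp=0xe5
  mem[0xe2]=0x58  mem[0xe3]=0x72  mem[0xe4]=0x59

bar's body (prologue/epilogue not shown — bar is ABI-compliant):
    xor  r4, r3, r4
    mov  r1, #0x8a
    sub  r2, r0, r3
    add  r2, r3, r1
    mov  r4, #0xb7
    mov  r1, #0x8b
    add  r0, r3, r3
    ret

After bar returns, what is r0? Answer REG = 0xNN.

prologue: push r1 -> mem[0xe4]=0x28, sp=0xe4
prologue: push r2 -> mem[0xe3]=0xdc, sp=0xe3
prologue: push r4 -> mem[0xe2]=0x27, sp=0xe2
body[0] xor  r4, r3, r4 -> r4=0xd0
body[1] mov  r1, #0x8a -> r1=0x8a
body[2] sub  r2, r0, r3 -> r2=0x40
body[3] add  r2, r3, r1 -> r2=0x81
body[4] mov  r4, #0xb7 -> r4=0xb7
body[5] mov  r1, #0x8b -> r1=0x8b
body[6] add  r0, r3, r3 -> r0=0xee
epilogue: pop r4=0x27, sp=0xe3
epilogue: pop r2=0xdc, sp=0xe4
epilogue: pop r1=0x28, sp=0xe5
r0 is caller-saved -> body value

REG = 0xee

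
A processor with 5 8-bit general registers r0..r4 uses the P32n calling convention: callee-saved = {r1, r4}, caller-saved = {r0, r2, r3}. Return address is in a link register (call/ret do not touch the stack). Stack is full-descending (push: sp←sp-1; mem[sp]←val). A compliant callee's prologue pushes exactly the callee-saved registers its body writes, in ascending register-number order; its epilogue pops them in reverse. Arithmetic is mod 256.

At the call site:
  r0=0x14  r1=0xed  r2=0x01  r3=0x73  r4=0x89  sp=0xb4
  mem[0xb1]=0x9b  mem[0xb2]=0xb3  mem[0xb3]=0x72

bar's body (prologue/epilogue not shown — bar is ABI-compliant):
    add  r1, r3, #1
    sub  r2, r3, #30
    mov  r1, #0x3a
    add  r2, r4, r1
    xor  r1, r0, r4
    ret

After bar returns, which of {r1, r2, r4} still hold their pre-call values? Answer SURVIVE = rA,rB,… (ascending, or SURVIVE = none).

prologue: push r1 → mem[0xb3]=0xed, sp=0xb3
body[0] add  r1, r3, #1 → r1=0x74
body[1] sub  r2, r3, #30 → r2=0x55
body[2] mov  r1, #0x3a → r1=0x3a
body[3] add  r2, r4, r1 → r2=0xc3
body[4] xor  r1, r0, r4 → r1=0x9d
epilogue: pop r1=0xed, sp=0xb4
r1: callee-saved, written=True
r2: caller-saved, written=True
r4: callee-saved, written=False

SURVIVE = r1,r4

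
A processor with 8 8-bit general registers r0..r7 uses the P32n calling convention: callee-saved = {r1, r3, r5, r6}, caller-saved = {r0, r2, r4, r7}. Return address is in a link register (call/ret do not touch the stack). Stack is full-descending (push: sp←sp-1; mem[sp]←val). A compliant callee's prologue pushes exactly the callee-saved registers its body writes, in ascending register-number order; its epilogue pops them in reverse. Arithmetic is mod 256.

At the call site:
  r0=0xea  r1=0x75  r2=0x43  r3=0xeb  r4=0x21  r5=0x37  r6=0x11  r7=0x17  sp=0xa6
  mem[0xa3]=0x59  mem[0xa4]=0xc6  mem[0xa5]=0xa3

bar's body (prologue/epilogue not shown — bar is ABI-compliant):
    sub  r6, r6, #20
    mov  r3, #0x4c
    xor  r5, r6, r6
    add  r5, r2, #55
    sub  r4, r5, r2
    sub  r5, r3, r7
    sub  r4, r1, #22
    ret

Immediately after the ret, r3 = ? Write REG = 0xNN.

prologue: push r3 → mem[0xa5]=0xeb, sp=0xa5
prologue: push r5 → mem[0xa4]=0x37, sp=0xa4
prologue: push r6 → mem[0xa3]=0x11, sp=0xa3
body[0] sub  r6, r6, #20 → r6=0xfd
body[1] mov  r3, #0x4c → r3=0x4c
body[2] xor  r5, r6, r6 → r5=0x00
body[3] add  r5, r2, #55 → r5=0x7a
body[4] sub  r4, r5, r2 → r4=0x37
body[5] sub  r5, r3, r7 → r5=0x35
body[6] sub  r4, r1, #22 → r4=0x5f
epilogue: pop r6=0x11, sp=0xa4
epilogue: pop r5=0x37, sp=0xa5
epilogue: pop r3=0xeb, sp=0xa6
r3 is callee-saved → restored

REG = 0xeb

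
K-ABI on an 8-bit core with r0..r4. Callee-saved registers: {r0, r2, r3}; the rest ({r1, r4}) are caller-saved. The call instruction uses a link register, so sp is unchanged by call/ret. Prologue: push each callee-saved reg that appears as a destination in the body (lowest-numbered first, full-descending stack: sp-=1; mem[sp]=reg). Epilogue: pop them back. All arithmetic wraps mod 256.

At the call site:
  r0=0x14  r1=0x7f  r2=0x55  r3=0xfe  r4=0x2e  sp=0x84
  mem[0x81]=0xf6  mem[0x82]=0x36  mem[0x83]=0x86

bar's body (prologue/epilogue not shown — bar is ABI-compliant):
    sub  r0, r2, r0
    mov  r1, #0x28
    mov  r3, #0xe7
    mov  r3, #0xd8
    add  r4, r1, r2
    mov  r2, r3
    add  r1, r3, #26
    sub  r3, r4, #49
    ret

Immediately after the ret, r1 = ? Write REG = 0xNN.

REG = 0xf2

prologue: push r0 -> mem[0x83]=0x14, sp=0x83
prologue: push r2 -> mem[0x82]=0x55, sp=0x82
prologue: push r3 -> mem[0x81]=0xfe, sp=0x81
body[0] sub  r0, r2, r0 -> r0=0x41
body[1] mov  r1, #0x28 -> r1=0x28
body[2] mov  r3, #0xe7 -> r3=0xe7
body[3] mov  r3, #0xd8 -> r3=0xd8
body[4] add  r4, r1, r2 -> r4=0x7d
body[5] mov  r2, r3 -> r2=0xd8
body[6] add  r1, r3, #26 -> r1=0xf2
body[7] sub  r3, r4, #49 -> r3=0x4c
epilogue: pop r3=0xfe, sp=0x82
epilogue: pop r2=0x55, sp=0x83
epilogue: pop r0=0x14, sp=0x84
r1 is caller-saved -> body value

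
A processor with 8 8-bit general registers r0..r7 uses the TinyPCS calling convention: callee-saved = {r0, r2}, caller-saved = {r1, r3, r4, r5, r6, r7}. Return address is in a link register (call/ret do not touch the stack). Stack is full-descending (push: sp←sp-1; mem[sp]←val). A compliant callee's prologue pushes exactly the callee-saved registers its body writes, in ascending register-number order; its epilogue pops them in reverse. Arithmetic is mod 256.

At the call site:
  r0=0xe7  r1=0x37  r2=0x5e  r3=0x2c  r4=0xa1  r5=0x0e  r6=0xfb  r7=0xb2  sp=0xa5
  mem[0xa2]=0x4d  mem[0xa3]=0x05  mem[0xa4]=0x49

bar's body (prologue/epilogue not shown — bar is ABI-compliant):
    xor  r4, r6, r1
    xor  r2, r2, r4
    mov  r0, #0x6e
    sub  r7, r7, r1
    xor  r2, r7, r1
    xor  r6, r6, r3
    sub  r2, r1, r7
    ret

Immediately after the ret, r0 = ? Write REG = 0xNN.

REG = 0xe7

prologue: push r0 → mem[0xa4]=0xe7, sp=0xa4
prologue: push r2 → mem[0xa3]=0x5e, sp=0xa3
body[0] xor  r4, r6, r1 → r4=0xcc
body[1] xor  r2, r2, r4 → r2=0x92
body[2] mov  r0, #0x6e → r0=0x6e
body[3] sub  r7, r7, r1 → r7=0x7b
body[4] xor  r2, r7, r1 → r2=0x4c
body[5] xor  r6, r6, r3 → r6=0xd7
body[6] sub  r2, r1, r7 → r2=0xbc
epilogue: pop r2=0x5e, sp=0xa4
epilogue: pop r0=0xe7, sp=0xa5
r0 is callee-saved → restored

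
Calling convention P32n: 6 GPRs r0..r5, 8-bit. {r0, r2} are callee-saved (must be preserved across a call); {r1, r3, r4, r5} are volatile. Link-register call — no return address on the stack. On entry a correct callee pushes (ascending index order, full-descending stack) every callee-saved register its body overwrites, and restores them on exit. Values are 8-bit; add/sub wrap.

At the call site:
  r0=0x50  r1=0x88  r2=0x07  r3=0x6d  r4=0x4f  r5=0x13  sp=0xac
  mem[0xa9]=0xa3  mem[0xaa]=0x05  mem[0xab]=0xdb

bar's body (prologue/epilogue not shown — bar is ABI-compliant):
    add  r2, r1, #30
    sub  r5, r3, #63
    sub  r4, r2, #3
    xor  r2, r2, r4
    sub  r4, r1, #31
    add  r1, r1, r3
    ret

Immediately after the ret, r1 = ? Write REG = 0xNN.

REG = 0xf5

prologue: push r2 → mem[0xab]=0x07, sp=0xab
body[0] add  r2, r1, #30 → r2=0xa6
body[1] sub  r5, r3, #63 → r5=0x2e
body[2] sub  r4, r2, #3 → r4=0xa3
body[3] xor  r2, r2, r4 → r2=0x05
body[4] sub  r4, r1, #31 → r4=0x69
body[5] add  r1, r1, r3 → r1=0xf5
epilogue: pop r2=0x07, sp=0xac
r1 is caller-saved → body value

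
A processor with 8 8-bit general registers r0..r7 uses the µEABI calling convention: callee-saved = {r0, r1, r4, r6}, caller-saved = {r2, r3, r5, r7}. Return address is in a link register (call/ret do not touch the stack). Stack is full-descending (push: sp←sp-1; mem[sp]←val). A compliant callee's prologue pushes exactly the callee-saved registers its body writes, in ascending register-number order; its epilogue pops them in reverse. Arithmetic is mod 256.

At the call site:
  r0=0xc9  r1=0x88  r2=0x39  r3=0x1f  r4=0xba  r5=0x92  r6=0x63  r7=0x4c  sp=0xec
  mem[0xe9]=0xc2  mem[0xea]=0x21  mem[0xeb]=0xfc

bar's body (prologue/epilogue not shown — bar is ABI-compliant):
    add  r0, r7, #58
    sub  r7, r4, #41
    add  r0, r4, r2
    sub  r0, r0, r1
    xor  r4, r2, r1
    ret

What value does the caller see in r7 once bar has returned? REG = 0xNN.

REG = 0x91

prologue: push r0 → mem[0xeb]=0xc9, sp=0xeb
prologue: push r4 → mem[0xea]=0xba, sp=0xea
body[0] add  r0, r7, #58 → r0=0x86
body[1] sub  r7, r4, #41 → r7=0x91
body[2] add  r0, r4, r2 → r0=0xf3
body[3] sub  r0, r0, r1 → r0=0x6b
body[4] xor  r4, r2, r1 → r4=0xb1
epilogue: pop r4=0xba, sp=0xeb
epilogue: pop r0=0xc9, sp=0xec
r7 is caller-saved → body value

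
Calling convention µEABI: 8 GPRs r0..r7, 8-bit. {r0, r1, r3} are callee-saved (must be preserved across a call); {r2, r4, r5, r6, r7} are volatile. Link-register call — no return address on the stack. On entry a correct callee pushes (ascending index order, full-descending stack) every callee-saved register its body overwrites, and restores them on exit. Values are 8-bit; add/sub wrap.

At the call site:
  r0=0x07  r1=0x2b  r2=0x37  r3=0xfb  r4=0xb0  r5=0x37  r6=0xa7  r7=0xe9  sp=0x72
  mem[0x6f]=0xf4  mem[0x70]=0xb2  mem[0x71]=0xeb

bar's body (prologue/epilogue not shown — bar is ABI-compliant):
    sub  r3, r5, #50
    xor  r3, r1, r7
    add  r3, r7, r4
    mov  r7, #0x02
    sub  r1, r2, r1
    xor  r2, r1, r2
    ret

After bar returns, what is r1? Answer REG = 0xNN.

prologue: push r1 → mem[0x71]=0x2b, sp=0x71
prologue: push r3 → mem[0x70]=0xfb, sp=0x70
body[0] sub  r3, r5, #50 → r3=0x05
body[1] xor  r3, r1, r7 → r3=0xc2
body[2] add  r3, r7, r4 → r3=0x99
body[3] mov  r7, #0x02 → r7=0x02
body[4] sub  r1, r2, r1 → r1=0x0c
body[5] xor  r2, r1, r2 → r2=0x3b
epilogue: pop r3=0xfb, sp=0x71
epilogue: pop r1=0x2b, sp=0x72
r1 is callee-saved → restored

REG = 0x2b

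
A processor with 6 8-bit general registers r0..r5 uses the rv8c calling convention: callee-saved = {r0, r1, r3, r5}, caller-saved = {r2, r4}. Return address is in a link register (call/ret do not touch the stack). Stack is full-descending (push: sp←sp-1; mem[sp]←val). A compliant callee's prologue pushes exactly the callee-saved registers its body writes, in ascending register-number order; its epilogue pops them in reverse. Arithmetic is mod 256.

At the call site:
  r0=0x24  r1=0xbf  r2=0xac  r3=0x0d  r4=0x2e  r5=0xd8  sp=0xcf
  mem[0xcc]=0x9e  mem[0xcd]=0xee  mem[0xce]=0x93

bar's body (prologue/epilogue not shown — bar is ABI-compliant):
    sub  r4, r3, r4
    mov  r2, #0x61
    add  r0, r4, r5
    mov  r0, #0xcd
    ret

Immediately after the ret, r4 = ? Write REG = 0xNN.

prologue: push r0 -> mem[0xce]=0x24, sp=0xce
body[0] sub  r4, r3, r4 -> r4=0xdf
body[1] mov  r2, #0x61 -> r2=0x61
body[2] add  r0, r4, r5 -> r0=0xb7
body[3] mov  r0, #0xcd -> r0=0xcd
epilogue: pop r0=0x24, sp=0xcf
r4 is caller-saved -> body value

REG = 0xdf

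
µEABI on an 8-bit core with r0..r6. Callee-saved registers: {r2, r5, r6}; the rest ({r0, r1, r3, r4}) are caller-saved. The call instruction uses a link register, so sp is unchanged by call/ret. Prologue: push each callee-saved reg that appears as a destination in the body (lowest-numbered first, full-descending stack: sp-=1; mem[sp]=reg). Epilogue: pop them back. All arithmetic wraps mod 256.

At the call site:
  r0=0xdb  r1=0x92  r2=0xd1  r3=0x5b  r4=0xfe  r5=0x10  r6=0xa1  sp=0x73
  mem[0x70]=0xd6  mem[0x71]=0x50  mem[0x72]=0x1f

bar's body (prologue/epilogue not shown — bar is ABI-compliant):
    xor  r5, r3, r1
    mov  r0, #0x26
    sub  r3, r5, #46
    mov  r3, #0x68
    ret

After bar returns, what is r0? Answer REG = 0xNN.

prologue: push r5 -> mem[0x72]=0x10, sp=0x72
body[0] xor  r5, r3, r1 -> r5=0xc9
body[1] mov  r0, #0x26 -> r0=0x26
body[2] sub  r3, r5, #46 -> r3=0x9b
body[3] mov  r3, #0x68 -> r3=0x68
epilogue: pop r5=0x10, sp=0x73
r0 is caller-saved -> body value

REG = 0x26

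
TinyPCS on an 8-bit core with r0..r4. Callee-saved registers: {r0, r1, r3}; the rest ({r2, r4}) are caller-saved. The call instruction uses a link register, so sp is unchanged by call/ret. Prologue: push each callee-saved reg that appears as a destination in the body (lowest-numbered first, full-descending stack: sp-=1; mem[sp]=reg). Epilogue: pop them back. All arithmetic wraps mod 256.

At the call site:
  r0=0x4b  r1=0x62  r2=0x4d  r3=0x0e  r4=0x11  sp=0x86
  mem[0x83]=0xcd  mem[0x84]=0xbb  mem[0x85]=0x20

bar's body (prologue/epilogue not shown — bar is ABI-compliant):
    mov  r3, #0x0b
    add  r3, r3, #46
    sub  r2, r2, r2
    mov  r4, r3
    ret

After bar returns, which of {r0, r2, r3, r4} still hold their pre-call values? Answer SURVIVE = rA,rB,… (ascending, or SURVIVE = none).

SURVIVE = r0,r3

prologue: push r3 → mem[0x85]=0x0e, sp=0x85
body[0] mov  r3, #0x0b → r3=0x0b
body[1] add  r3, r3, #46 → r3=0x39
body[2] sub  r2, r2, r2 → r2=0x00
body[3] mov  r4, r3 → r4=0x39
epilogue: pop r3=0x0e, sp=0x86
r0: callee-saved, written=False
r2: caller-saved, written=True
r3: callee-saved, written=True
r4: caller-saved, written=True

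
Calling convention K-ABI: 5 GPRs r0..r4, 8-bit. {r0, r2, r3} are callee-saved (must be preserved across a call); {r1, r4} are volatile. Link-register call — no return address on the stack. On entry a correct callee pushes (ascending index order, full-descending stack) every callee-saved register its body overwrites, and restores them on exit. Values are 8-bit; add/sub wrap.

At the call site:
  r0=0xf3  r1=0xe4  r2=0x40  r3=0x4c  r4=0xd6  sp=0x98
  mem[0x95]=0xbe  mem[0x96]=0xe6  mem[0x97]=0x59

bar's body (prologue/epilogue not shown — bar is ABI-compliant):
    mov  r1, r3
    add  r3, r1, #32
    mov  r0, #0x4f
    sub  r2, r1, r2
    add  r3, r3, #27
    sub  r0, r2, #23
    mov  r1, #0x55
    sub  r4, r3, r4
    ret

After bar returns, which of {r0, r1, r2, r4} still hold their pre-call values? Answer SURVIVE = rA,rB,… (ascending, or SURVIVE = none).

SURVIVE = r0,r2

prologue: push r0 → mem[0x97]=0xf3, sp=0x97
prologue: push r2 → mem[0x96]=0x40, sp=0x96
prologue: push r3 → mem[0x95]=0x4c, sp=0x95
body[0] mov  r1, r3 → r1=0x4c
body[1] add  r3, r1, #32 → r3=0x6c
body[2] mov  r0, #0x4f → r0=0x4f
body[3] sub  r2, r1, r2 → r2=0x0c
body[4] add  r3, r3, #27 → r3=0x87
body[5] sub  r0, r2, #23 → r0=0xf5
body[6] mov  r1, #0x55 → r1=0x55
body[7] sub  r4, r3, r4 → r4=0xb1
epilogue: pop r3=0x4c, sp=0x96
epilogue: pop r2=0x40, sp=0x97
epilogue: pop r0=0xf3, sp=0x98
r0: callee-saved, written=True
r1: caller-saved, written=True
r2: callee-saved, written=True
r4: caller-saved, written=True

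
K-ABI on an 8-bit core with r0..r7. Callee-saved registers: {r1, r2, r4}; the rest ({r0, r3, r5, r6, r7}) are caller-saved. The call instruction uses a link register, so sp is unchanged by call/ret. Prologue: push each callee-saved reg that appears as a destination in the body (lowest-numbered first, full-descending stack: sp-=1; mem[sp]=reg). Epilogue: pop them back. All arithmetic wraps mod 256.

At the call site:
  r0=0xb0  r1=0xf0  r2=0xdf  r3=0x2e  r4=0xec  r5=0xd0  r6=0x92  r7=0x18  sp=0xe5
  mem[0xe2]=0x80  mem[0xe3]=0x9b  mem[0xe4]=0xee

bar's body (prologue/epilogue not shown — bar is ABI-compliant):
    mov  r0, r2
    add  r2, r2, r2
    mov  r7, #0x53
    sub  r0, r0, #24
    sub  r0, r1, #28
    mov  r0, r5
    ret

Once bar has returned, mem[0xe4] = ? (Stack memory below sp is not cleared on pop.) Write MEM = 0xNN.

MEM = 0xdf

prologue: push r2 -> mem[0xe4]=0xdf, sp=0xe4
body[0] mov  r0, r2 -> r0=0xdf
body[1] add  r2, r2, r2 -> r2=0xbe
body[2] mov  r7, #0x53 -> r7=0x53
body[3] sub  r0, r0, #24 -> r0=0xc7
body[4] sub  r0, r1, #28 -> r0=0xd4
body[5] mov  r0, r5 -> r0=0xd0
epilogue: pop r2=0xdf, sp=0xe5
prologue pushed ['r2'] at ['0xe4']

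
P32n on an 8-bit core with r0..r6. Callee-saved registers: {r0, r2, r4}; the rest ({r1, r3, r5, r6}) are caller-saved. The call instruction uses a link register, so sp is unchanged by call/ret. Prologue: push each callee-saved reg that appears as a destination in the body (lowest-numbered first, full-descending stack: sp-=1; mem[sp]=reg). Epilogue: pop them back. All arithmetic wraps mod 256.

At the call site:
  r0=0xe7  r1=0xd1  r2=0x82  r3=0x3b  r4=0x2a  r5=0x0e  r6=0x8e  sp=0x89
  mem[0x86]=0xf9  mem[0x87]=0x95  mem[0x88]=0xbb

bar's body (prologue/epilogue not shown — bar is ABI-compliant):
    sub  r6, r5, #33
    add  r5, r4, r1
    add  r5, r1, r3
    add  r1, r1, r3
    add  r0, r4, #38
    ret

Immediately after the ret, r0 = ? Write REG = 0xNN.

REG = 0xe7

prologue: push r0 -> mem[0x88]=0xe7, sp=0x88
body[0] sub  r6, r5, #33 -> r6=0xed
body[1] add  r5, r4, r1 -> r5=0xfb
body[2] add  r5, r1, r3 -> r5=0x0c
body[3] add  r1, r1, r3 -> r1=0x0c
body[4] add  r0, r4, #38 -> r0=0x50
epilogue: pop r0=0xe7, sp=0x89
r0 is callee-saved -> restored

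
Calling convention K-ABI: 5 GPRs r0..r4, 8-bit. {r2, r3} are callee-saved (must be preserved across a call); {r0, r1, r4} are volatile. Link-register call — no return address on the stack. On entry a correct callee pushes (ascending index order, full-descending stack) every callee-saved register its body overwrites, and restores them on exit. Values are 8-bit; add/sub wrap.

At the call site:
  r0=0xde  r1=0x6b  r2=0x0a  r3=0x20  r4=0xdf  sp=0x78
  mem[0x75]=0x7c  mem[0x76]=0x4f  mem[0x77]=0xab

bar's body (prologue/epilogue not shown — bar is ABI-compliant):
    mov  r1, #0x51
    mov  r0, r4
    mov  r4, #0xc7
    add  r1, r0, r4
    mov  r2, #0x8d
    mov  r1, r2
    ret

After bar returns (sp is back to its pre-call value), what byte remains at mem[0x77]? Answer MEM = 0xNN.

MEM = 0x0a

prologue: push r2 → mem[0x77]=0x0a, sp=0x77
body[0] mov  r1, #0x51 → r1=0x51
body[1] mov  r0, r4 → r0=0xdf
body[2] mov  r4, #0xc7 → r4=0xc7
body[3] add  r1, r0, r4 → r1=0xa6
body[4] mov  r2, #0x8d → r2=0x8d
body[5] mov  r1, r2 → r1=0x8d
epilogue: pop r2=0x0a, sp=0x78
prologue pushed ['r2'] at ['0x77']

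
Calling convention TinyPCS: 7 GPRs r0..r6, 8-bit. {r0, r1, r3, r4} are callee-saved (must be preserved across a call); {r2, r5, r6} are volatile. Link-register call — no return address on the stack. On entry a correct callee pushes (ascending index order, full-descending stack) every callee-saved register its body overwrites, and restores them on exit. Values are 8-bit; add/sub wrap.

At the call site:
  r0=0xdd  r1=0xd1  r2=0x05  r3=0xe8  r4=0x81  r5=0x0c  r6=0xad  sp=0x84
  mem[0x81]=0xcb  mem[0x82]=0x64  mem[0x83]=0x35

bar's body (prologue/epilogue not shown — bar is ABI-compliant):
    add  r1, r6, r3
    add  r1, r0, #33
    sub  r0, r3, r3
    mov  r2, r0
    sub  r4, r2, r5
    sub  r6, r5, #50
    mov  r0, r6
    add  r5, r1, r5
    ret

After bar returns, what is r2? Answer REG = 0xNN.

REG = 0x00

prologue: push r0 -> mem[0x83]=0xdd, sp=0x83
prologue: push r1 -> mem[0x82]=0xd1, sp=0x82
prologue: push r4 -> mem[0x81]=0x81, sp=0x81
body[0] add  r1, r6, r3 -> r1=0x95
body[1] add  r1, r0, #33 -> r1=0xfe
body[2] sub  r0, r3, r3 -> r0=0x00
body[3] mov  r2, r0 -> r2=0x00
body[4] sub  r4, r2, r5 -> r4=0xf4
body[5] sub  r6, r5, #50 -> r6=0xda
body[6] mov  r0, r6 -> r0=0xda
body[7] add  r5, r1, r5 -> r5=0x0a
epilogue: pop r4=0x81, sp=0x82
epilogue: pop r1=0xd1, sp=0x83
epilogue: pop r0=0xdd, sp=0x84
r2 is caller-saved -> body value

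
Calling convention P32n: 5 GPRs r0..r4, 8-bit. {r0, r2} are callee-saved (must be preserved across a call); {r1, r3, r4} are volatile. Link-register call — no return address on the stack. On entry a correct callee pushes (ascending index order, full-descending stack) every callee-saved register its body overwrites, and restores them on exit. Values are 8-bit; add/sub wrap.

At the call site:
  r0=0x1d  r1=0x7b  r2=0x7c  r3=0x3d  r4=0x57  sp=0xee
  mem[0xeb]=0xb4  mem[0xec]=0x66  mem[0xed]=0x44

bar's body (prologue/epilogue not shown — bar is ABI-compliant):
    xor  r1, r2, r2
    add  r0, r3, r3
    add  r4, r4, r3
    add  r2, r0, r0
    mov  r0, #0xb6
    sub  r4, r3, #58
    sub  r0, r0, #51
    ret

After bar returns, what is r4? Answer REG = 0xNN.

prologue: push r0 -> mem[0xed]=0x1d, sp=0xed
prologue: push r2 -> mem[0xec]=0x7c, sp=0xec
body[0] xor  r1, r2, r2 -> r1=0x00
body[1] add  r0, r3, r3 -> r0=0x7a
body[2] add  r4, r4, r3 -> r4=0x94
body[3] add  r2, r0, r0 -> r2=0xf4
body[4] mov  r0, #0xb6 -> r0=0xb6
body[5] sub  r4, r3, #58 -> r4=0x03
body[6] sub  r0, r0, #51 -> r0=0x83
epilogue: pop r2=0x7c, sp=0xed
epilogue: pop r0=0x1d, sp=0xee
r4 is caller-saved -> body value

REG = 0x03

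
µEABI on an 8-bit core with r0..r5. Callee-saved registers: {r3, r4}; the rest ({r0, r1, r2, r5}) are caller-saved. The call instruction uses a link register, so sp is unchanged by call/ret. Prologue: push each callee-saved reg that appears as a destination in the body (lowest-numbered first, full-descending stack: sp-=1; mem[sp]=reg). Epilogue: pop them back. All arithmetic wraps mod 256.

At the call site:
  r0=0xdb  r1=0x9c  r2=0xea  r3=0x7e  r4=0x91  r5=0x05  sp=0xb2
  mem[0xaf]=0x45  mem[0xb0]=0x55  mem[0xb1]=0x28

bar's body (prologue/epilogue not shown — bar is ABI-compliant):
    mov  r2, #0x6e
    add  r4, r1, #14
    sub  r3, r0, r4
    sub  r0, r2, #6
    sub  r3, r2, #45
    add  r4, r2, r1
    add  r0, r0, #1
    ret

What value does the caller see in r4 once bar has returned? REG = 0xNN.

prologue: push r3 -> mem[0xb1]=0x7e, sp=0xb1
prologue: push r4 -> mem[0xb0]=0x91, sp=0xb0
body[0] mov  r2, #0x6e -> r2=0x6e
body[1] add  r4, r1, #14 -> r4=0xaa
body[2] sub  r3, r0, r4 -> r3=0x31
body[3] sub  r0, r2, #6 -> r0=0x68
body[4] sub  r3, r2, #45 -> r3=0x41
body[5] add  r4, r2, r1 -> r4=0x0a
body[6] add  r0, r0, #1 -> r0=0x69
epilogue: pop r4=0x91, sp=0xb1
epilogue: pop r3=0x7e, sp=0xb2
r4 is callee-saved -> restored

REG = 0x91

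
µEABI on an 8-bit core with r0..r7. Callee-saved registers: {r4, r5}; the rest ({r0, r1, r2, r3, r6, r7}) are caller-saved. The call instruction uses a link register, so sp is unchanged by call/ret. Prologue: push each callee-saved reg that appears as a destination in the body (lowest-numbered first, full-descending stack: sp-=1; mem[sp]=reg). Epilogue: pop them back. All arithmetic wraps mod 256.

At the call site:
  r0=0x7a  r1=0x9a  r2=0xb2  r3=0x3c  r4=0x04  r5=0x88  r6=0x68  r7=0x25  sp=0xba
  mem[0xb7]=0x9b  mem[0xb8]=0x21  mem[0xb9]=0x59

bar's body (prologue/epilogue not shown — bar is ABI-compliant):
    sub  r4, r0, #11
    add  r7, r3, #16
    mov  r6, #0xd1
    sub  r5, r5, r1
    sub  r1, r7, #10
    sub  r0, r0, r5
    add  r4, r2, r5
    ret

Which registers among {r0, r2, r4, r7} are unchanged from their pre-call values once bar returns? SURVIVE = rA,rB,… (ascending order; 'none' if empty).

SURVIVE = r2,r4

prologue: push r4 -> mem[0xb9]=0x04, sp=0xb9
prologue: push r5 -> mem[0xb8]=0x88, sp=0xb8
body[0] sub  r4, r0, #11 -> r4=0x6f
body[1] add  r7, r3, #16 -> r7=0x4c
body[2] mov  r6, #0xd1 -> r6=0xd1
body[3] sub  r5, r5, r1 -> r5=0xee
body[4] sub  r1, r7, #10 -> r1=0x42
body[5] sub  r0, r0, r5 -> r0=0x8c
body[6] add  r4, r2, r5 -> r4=0xa0
epilogue: pop r5=0x88, sp=0xb9
epilogue: pop r4=0x04, sp=0xba
r0: caller-saved, written=True
r2: caller-saved, written=False
r4: callee-saved, written=True
r7: caller-saved, written=True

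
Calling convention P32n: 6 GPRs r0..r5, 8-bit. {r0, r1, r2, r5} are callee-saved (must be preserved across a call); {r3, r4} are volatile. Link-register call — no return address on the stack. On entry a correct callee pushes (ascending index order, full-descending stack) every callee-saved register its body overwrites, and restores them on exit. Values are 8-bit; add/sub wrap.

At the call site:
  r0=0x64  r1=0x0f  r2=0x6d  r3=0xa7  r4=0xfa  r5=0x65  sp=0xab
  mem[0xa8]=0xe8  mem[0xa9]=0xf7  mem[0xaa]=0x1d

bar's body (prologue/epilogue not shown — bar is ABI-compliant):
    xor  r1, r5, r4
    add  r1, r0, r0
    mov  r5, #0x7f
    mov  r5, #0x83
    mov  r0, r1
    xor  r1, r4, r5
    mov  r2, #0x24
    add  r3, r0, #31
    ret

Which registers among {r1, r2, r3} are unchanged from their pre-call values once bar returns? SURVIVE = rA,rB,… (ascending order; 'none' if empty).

prologue: push r0 → mem[0xaa]=0x64, sp=0xaa
prologue: push r1 → mem[0xa9]=0x0f, sp=0xa9
prologue: push r2 → mem[0xa8]=0x6d, sp=0xa8
prologue: push r5 → mem[0xa7]=0x65, sp=0xa7
body[0] xor  r1, r5, r4 → r1=0x9f
body[1] add  r1, r0, r0 → r1=0xc8
body[2] mov  r5, #0x7f → r5=0x7f
body[3] mov  r5, #0x83 → r5=0x83
body[4] mov  r0, r1 → r0=0xc8
body[5] xor  r1, r4, r5 → r1=0x79
body[6] mov  r2, #0x24 → r2=0x24
body[7] add  r3, r0, #31 → r3=0xe7
epilogue: pop r5=0x65, sp=0xa8
epilogue: pop r2=0x6d, sp=0xa9
epilogue: pop r1=0x0f, sp=0xaa
epilogue: pop r0=0x64, sp=0xab
r1: callee-saved, written=True
r2: callee-saved, written=True
r3: caller-saved, written=True

SURVIVE = r1,r2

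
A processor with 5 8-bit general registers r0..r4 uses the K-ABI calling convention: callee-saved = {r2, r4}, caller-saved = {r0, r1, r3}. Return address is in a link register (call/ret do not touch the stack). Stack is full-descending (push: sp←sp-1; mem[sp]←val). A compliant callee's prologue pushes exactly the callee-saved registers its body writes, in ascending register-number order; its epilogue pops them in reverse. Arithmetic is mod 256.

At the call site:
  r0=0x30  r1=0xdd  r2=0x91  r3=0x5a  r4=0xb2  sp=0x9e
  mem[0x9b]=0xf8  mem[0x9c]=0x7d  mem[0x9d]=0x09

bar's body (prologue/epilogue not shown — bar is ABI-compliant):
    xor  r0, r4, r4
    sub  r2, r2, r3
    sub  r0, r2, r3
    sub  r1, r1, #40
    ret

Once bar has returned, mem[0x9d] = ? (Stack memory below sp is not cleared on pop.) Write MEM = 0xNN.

prologue: push r2 → mem[0x9d]=0x91, sp=0x9d
body[0] xor  r0, r4, r4 → r0=0x00
body[1] sub  r2, r2, r3 → r2=0x37
body[2] sub  r0, r2, r3 → r0=0xdd
body[3] sub  r1, r1, #40 → r1=0xb5
epilogue: pop r2=0x91, sp=0x9e
prologue pushed ['r2'] at ['0x9d']

MEM = 0x91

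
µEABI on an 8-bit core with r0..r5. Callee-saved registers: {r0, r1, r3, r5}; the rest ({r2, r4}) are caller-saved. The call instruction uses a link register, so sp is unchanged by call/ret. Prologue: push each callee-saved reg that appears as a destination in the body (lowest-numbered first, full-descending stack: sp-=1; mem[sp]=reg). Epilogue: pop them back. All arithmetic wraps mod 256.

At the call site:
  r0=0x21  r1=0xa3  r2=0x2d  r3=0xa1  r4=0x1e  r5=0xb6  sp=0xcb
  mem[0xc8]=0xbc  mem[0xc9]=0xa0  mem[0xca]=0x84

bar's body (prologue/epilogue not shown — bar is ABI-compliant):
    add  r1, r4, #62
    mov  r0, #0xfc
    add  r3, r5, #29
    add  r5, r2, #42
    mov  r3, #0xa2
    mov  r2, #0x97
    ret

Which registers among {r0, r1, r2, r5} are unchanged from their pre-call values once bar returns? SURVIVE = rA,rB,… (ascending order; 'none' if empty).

prologue: push r0 → mem[0xca]=0x21, sp=0xca
prologue: push r1 → mem[0xc9]=0xa3, sp=0xc9
prologue: push r3 → mem[0xc8]=0xa1, sp=0xc8
prologue: push r5 → mem[0xc7]=0xb6, sp=0xc7
body[0] add  r1, r4, #62 → r1=0x5c
body[1] mov  r0, #0xfc → r0=0xfc
body[2] add  r3, r5, #29 → r3=0xd3
body[3] add  r5, r2, #42 → r5=0x57
body[4] mov  r3, #0xa2 → r3=0xa2
body[5] mov  r2, #0x97 → r2=0x97
epilogue: pop r5=0xb6, sp=0xc8
epilogue: pop r3=0xa1, sp=0xc9
epilogue: pop r1=0xa3, sp=0xca
epilogue: pop r0=0x21, sp=0xcb
r0: callee-saved, written=True
r1: callee-saved, written=True
r2: caller-saved, written=True
r5: callee-saved, written=True

SURVIVE = r0,r1,r5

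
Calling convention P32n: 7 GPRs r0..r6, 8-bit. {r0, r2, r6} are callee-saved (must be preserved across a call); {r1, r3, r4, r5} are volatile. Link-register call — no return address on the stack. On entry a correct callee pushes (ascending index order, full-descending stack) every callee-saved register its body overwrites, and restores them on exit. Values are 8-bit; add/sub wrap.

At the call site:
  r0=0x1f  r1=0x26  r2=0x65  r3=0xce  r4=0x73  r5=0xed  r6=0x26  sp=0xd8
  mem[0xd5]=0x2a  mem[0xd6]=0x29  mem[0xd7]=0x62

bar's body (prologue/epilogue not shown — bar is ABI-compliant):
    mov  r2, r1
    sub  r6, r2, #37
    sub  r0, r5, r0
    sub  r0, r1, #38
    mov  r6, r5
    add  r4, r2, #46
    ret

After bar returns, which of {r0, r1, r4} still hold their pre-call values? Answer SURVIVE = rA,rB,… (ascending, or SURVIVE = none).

SURVIVE = r0,r1

prologue: push r0 -> mem[0xd7]=0x1f, sp=0xd7
prologue: push r2 -> mem[0xd6]=0x65, sp=0xd6
prologue: push r6 -> mem[0xd5]=0x26, sp=0xd5
body[0] mov  r2, r1 -> r2=0x26
body[1] sub  r6, r2, #37 -> r6=0x01
body[2] sub  r0, r5, r0 -> r0=0xce
body[3] sub  r0, r1, #38 -> r0=0x00
body[4] mov  r6, r5 -> r6=0xed
body[5] add  r4, r2, #46 -> r4=0x54
epilogue: pop r6=0x26, sp=0xd6
epilogue: pop r2=0x65, sp=0xd7
epilogue: pop r0=0x1f, sp=0xd8
r0: callee-saved, written=True
r1: caller-saved, written=False
r4: caller-saved, written=True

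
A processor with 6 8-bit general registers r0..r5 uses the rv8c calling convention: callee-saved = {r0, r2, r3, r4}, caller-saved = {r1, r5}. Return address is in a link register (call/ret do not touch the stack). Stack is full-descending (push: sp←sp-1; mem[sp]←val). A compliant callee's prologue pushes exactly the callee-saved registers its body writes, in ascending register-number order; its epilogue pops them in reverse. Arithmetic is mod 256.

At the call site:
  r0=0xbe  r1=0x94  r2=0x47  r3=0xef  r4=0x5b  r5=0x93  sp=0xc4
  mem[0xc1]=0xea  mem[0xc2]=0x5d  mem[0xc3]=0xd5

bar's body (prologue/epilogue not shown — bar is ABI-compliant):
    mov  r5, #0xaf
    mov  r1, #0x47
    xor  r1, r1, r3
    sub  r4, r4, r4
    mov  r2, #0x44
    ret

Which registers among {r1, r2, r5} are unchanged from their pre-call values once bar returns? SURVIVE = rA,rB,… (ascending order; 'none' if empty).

prologue: push r2 → mem[0xc3]=0x47, sp=0xc3
prologue: push r4 → mem[0xc2]=0x5b, sp=0xc2
body[0] mov  r5, #0xaf → r5=0xaf
body[1] mov  r1, #0x47 → r1=0x47
body[2] xor  r1, r1, r3 → r1=0xa8
body[3] sub  r4, r4, r4 → r4=0x00
body[4] mov  r2, #0x44 → r2=0x44
epilogue: pop r4=0x5b, sp=0xc3
epilogue: pop r2=0x47, sp=0xc4
r1: caller-saved, written=True
r2: callee-saved, written=True
r5: caller-saved, written=True

SURVIVE = r2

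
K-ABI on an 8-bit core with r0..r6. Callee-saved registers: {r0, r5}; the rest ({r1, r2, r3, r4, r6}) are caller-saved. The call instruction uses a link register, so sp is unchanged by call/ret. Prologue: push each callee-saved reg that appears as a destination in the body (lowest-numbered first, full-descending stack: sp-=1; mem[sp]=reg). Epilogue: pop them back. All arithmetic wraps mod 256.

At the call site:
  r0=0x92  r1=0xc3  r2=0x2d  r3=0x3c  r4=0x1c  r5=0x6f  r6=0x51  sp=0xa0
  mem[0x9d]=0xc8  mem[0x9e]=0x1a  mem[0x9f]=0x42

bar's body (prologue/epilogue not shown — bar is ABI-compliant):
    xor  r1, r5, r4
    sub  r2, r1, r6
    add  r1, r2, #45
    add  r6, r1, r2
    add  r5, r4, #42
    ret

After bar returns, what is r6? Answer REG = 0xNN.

prologue: push r5 -> mem[0x9f]=0x6f, sp=0x9f
body[0] xor  r1, r5, r4 -> r1=0x73
body[1] sub  r2, r1, r6 -> r2=0x22
body[2] add  r1, r2, #45 -> r1=0x4f
body[3] add  r6, r1, r2 -> r6=0x71
body[4] add  r5, r4, #42 -> r5=0x46
epilogue: pop r5=0x6f, sp=0xa0
r6 is caller-saved -> body value

REG = 0x71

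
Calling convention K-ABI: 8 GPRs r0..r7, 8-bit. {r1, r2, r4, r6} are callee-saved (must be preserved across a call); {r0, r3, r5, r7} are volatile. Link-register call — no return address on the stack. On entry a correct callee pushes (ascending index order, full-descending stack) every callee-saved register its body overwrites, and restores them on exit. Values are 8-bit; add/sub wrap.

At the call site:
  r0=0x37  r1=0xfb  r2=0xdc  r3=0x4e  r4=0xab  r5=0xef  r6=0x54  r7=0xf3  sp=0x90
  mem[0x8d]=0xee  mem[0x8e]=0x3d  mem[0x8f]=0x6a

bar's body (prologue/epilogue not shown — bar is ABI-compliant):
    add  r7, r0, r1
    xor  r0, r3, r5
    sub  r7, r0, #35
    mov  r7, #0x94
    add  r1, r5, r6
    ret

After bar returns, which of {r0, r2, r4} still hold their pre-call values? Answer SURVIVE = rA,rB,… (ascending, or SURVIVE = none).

prologue: push r1 → mem[0x8f]=0xfb, sp=0x8f
body[0] add  r7, r0, r1 → r7=0x32
body[1] xor  r0, r3, r5 → r0=0xa1
body[2] sub  r7, r0, #35 → r7=0x7e
body[3] mov  r7, #0x94 → r7=0x94
body[4] add  r1, r5, r6 → r1=0x43
epilogue: pop r1=0xfb, sp=0x90
r0: caller-saved, written=True
r2: callee-saved, written=False
r4: callee-saved, written=False

SURVIVE = r2,r4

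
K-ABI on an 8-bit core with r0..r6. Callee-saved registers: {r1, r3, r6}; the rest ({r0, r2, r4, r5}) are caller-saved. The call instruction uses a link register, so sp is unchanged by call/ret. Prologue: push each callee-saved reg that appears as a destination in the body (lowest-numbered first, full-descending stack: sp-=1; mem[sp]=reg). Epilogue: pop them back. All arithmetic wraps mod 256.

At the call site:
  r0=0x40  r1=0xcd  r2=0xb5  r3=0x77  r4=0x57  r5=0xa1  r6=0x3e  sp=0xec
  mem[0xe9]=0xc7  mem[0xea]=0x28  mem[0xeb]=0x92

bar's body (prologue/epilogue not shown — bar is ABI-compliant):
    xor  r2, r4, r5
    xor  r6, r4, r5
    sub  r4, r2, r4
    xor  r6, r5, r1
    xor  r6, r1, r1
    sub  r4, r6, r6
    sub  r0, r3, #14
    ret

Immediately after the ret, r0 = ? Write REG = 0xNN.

prologue: push r6 → mem[0xeb]=0x3e, sp=0xeb
body[0] xor  r2, r4, r5 → r2=0xf6
body[1] xor  r6, r4, r5 → r6=0xf6
body[2] sub  r4, r2, r4 → r4=0x9f
body[3] xor  r6, r5, r1 → r6=0x6c
body[4] xor  r6, r1, r1 → r6=0x00
body[5] sub  r4, r6, r6 → r4=0x00
body[6] sub  r0, r3, #14 → r0=0x69
epilogue: pop r6=0x3e, sp=0xec
r0 is caller-saved → body value

REG = 0x69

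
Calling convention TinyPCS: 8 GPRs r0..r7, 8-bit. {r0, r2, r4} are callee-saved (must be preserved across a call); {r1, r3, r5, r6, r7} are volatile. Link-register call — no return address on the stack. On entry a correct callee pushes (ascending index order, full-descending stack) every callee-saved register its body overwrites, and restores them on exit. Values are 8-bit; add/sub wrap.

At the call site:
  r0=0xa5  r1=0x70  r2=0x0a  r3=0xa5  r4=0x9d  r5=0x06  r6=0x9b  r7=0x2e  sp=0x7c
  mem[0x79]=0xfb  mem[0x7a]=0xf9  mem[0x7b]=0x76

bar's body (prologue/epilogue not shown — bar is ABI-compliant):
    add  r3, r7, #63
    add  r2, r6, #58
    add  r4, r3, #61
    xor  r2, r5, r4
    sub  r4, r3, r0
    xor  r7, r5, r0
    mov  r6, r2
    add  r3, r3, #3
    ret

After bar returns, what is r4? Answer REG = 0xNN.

REG = 0x9d

prologue: push r2 -> mem[0x7b]=0x0a, sp=0x7b
prologue: push r4 -> mem[0x7a]=0x9d, sp=0x7a
body[0] add  r3, r7, #63 -> r3=0x6d
body[1] add  r2, r6, #58 -> r2=0xd5
body[2] add  r4, r3, #61 -> r4=0xaa
body[3] xor  r2, r5, r4 -> r2=0xac
body[4] sub  r4, r3, r0 -> r4=0xc8
body[5] xor  r7, r5, r0 -> r7=0xa3
body[6] mov  r6, r2 -> r6=0xac
body[7] add  r3, r3, #3 -> r3=0x70
epilogue: pop r4=0x9d, sp=0x7b
epilogue: pop r2=0x0a, sp=0x7c
r4 is callee-saved -> restored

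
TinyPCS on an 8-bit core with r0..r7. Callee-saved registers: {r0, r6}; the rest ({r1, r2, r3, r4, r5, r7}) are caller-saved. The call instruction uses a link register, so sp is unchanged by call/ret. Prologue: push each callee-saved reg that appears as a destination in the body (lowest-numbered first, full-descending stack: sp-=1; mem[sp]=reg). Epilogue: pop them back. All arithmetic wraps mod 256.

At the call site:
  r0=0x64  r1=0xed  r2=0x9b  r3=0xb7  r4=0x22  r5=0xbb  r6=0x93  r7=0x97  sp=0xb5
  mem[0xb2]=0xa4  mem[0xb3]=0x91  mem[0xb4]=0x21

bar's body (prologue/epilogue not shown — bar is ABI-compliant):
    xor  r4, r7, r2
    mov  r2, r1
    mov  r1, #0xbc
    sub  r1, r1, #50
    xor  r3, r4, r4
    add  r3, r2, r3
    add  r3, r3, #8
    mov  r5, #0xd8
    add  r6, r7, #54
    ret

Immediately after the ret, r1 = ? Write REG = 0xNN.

prologue: push r6 → mem[0xb4]=0x93, sp=0xb4
body[0] xor  r4, r7, r2 → r4=0x0c
body[1] mov  r2, r1 → r2=0xed
body[2] mov  r1, #0xbc → r1=0xbc
body[3] sub  r1, r1, #50 → r1=0x8a
body[4] xor  r3, r4, r4 → r3=0x00
body[5] add  r3, r2, r3 → r3=0xed
body[6] add  r3, r3, #8 → r3=0xf5
body[7] mov  r5, #0xd8 → r5=0xd8
body[8] add  r6, r7, #54 → r6=0xcd
epilogue: pop r6=0x93, sp=0xb5
r1 is caller-saved → body value

REG = 0x8a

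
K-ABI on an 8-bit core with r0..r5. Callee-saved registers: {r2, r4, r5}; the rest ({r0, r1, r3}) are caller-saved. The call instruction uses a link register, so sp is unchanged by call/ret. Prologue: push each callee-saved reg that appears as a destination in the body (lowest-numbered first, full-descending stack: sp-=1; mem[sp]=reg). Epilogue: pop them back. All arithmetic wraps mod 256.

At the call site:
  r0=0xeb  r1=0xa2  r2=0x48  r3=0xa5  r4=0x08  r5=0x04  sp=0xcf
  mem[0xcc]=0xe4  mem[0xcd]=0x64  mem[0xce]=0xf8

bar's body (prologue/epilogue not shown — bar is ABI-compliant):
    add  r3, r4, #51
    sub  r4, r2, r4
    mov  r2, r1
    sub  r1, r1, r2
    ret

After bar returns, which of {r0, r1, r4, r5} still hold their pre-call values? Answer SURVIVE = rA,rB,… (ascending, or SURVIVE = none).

SURVIVE = r0,r4,r5

prologue: push r2 → mem[0xce]=0x48, sp=0xce
prologue: push r4 → mem[0xcd]=0x08, sp=0xcd
body[0] add  r3, r4, #51 → r3=0x3b
body[1] sub  r4, r2, r4 → r4=0x40
body[2] mov  r2, r1 → r2=0xa2
body[3] sub  r1, r1, r2 → r1=0x00
epilogue: pop r4=0x08, sp=0xce
epilogue: pop r2=0x48, sp=0xcf
r0: caller-saved, written=False
r1: caller-saved, written=True
r4: callee-saved, written=True
r5: callee-saved, written=False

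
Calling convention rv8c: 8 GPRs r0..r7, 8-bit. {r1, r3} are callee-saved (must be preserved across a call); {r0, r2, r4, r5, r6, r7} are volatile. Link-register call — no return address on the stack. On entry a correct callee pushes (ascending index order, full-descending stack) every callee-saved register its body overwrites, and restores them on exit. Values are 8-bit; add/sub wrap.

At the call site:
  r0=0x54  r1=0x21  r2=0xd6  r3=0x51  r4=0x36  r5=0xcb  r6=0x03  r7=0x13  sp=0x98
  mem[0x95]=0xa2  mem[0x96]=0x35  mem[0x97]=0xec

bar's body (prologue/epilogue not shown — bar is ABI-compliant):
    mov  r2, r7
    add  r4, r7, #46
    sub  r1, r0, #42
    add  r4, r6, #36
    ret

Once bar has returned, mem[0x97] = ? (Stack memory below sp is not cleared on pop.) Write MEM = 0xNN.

prologue: push r1 → mem[0x97]=0x21, sp=0x97
body[0] mov  r2, r7 → r2=0x13
body[1] add  r4, r7, #46 → r4=0x41
body[2] sub  r1, r0, #42 → r1=0x2a
body[3] add  r4, r6, #36 → r4=0x27
epilogue: pop r1=0x21, sp=0x98
prologue pushed ['r1'] at ['0x97']

MEM = 0x21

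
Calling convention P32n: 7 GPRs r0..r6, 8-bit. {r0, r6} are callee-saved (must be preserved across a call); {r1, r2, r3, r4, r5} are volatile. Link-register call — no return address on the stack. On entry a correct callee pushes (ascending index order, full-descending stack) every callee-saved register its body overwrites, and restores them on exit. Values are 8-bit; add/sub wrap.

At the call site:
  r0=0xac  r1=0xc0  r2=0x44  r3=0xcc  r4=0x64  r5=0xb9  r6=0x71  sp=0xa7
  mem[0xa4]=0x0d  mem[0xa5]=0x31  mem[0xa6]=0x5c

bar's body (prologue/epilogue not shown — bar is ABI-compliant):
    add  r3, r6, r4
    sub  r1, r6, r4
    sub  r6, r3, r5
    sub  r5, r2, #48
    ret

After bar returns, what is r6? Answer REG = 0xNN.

REG = 0x71

prologue: push r6 -> mem[0xa6]=0x71, sp=0xa6
body[0] add  r3, r6, r4 -> r3=0xd5
body[1] sub  r1, r6, r4 -> r1=0x0d
body[2] sub  r6, r3, r5 -> r6=0x1c
body[3] sub  r5, r2, #48 -> r5=0x14
epilogue: pop r6=0x71, sp=0xa7
r6 is callee-saved -> restored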